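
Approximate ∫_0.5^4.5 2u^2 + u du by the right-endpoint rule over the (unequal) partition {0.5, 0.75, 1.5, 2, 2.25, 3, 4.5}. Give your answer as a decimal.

96.3125

Subinterval widths: 0.25, 0.75, 0.5, 0.25, 0.75, 1.5.
Right endpoints: 0.75, 1.5, 2, 2.25, 3, 4.5.
f(0.75) = 1.875, f(1.5) = 6, f(2) = 10, f(2.25) = 12.375, f(3) = 21, f(4.5) = 45.
Sum = Σ Δu_i · f(u_i).
Sum = 96.3125.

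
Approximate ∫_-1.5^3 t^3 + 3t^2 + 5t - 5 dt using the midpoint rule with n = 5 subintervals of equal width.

42.1396875

Δt = (3 − (-1.5))/5 = 0.9.
Midpoints: -1.05, -0.15, 0.75, 1.65, 2.55.
f(-1.05) = -8.100125, f(-0.15) = -5.685875, f(0.75) = 0.859375, f(1.65) = 15.909625, f(2.55) = 43.838875.
Sum = Δt · [f(-1.05) + f(-0.15) + f(0.75) + f(1.65) + f(2.55)].
Sum = 42.1396875.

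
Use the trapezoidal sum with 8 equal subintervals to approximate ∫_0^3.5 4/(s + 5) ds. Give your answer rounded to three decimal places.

Δs = (3.5 − 0)/8 = 0.4375.
f(0) = 0.8, f(0.4375) = 64/87, f(0.875) = 32/47, f(1.3125) = 64/101, f(1.75) = 16/27, f(2.1875) = 64/115, f(2.625) = 32/61, f(3.0625) = 64/129, f(3.5) = 8/17.
T_8 = (Δs/2)·[f(s_0) + 2f(s_1) + ... + 2f(s_{7}) + f(s_8)].
Sum ≈ 2.124.

2.124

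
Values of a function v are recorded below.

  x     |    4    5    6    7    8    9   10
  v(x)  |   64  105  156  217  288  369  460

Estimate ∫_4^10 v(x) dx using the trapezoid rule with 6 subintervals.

Δx = 1.
T_6 = (1/2)·[64 + 2·105 + 2·156 + 2·217 + 2·288 + 2·369 + 460] = 1397.

1397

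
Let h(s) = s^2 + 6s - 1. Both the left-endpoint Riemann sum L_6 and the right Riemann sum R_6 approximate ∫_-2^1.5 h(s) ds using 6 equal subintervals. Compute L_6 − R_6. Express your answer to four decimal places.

L_6 ≈ -10.374421.
R_6 ≈ 0.854745.
L_6 − R_6 ≈ -11.2292.

-11.2292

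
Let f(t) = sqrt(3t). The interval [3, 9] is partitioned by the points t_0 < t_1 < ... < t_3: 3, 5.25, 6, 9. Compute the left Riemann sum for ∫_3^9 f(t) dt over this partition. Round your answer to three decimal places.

22.454

Subinterval widths: 2.25, 0.75, 3.
Left endpoints: 3, 5.25, 6.
f(3) ≈ 3.000, f(5.25) ≈ 3.969, f(6) ≈ 4.243.
Sum = Σ Δt_i · f(t_i).
Sum ≈ 22.454.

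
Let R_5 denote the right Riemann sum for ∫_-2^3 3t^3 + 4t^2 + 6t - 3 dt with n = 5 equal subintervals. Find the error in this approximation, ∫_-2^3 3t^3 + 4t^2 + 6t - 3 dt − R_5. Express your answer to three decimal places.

-84.583

Exact integral: ∫_-2^3 f(t) dt ≈ 95.41667.
R_5 = 180.
Error ≈ 95.41667 − 180 ≈ -84.583.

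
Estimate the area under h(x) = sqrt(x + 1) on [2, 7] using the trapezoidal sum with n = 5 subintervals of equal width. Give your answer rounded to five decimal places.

11.61155

Δx = (7 − 2)/5 = 1.
h(2) ≈ 1.73205, h(3) ≈ 2.00000, h(4) ≈ 2.23607, h(5) ≈ 2.44949, h(6) ≈ 2.64575, h(7) ≈ 2.82843.
T_5 = (Δx/2)·[h(x_0) + 2h(x_1) + ... + 2h(x_{4}) + h(x_5)].
Sum ≈ 11.61155.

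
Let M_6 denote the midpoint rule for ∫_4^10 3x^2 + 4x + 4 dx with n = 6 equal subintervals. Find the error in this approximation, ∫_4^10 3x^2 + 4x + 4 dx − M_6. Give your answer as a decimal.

1.5

Exact integral: ∫_4^10 f(x) dx = 1128.
M_6 = 1126.5.
Error = 1128 − 1126.5 = 1.5.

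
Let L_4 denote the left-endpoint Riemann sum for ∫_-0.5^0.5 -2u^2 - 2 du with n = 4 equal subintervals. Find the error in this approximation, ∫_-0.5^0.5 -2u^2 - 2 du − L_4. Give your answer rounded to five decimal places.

0.02083

Exact integral: ∫_-0.5^0.5 f(u) du ≈ -2.1666667.
L_4 = -2.1875.
Error ≈ -2.1666667 − (-2.1875) ≈ 0.02083.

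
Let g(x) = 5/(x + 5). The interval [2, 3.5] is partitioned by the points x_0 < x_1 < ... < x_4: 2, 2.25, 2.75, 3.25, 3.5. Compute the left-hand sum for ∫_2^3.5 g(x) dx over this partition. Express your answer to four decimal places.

Subinterval widths: 0.25, 0.5, 0.5, 0.25.
Left endpoints: 2, 2.25, 2.75, 3.25.
g(2) = 5/7, g(2.25) = 20/29, g(2.75) = 20/31, g(3.25) = 20/33.
Sum = Σ Δx_i · g(x_i).
Sum ≈ 0.9975.

0.9975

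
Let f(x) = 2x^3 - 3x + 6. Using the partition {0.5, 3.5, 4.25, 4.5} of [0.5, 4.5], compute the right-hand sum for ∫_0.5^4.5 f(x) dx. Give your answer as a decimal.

397.5234375

Subinterval widths: 3, 0.75, 0.25.
Right endpoints: 3.5, 4.25, 4.5.
f(3.5) = 81.25, f(4.25) = 146.78125, f(4.5) = 174.75.
Sum = Σ Δx_i · f(x_i).
Sum = 397.5234375.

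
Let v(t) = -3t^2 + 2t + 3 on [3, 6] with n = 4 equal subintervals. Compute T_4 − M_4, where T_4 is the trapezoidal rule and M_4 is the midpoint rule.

T_4 = -153.84375.
M_4 = -152.578125.
T_4 − M_4 = -1.265625.

-1.265625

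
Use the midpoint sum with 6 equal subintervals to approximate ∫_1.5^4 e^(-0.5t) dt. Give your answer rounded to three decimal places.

Δt = (4 − 1.5)/6 = 5/12.
Midpoints: 41/24, 2.125, 61/24, 71/24, 3.375, 91/24.
f(41/24) ≈ 0.426, f(2.125) ≈ 0.346, f(61/24) ≈ 0.281, f(71/24) ≈ 0.228, f(3.375) ≈ 0.185, f(91/24) ≈ 0.150.
Sum = Δt · [f(41/24) + f(2.125) + f(61/24) + ...].
Sum ≈ 0.673.

0.673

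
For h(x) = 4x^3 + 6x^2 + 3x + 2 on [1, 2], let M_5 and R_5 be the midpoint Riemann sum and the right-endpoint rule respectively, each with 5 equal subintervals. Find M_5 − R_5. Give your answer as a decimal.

-5.14

M_5 = 35.42.
R_5 = 40.56.
M_5 − R_5 = -5.14.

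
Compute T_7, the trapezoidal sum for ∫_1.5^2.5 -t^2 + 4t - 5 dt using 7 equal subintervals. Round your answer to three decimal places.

Δt = (2.5 − 1.5)/7 = 1/7.
f(1.5) = -1.25, f(23/14) = -221/196, f(25/14) = -205/196, f(27/14) = -197/196, f(29/14) = -197/196, f(31/14) = -205/196, f(33/14) = -221/196, f(2.5) = -1.25.
T_7 = (Δt/2)·[f(t_0) + 2f(t_1) + ... + 2f(t_{6}) + f(t_7)].
Sum ≈ -1.087.

-1.087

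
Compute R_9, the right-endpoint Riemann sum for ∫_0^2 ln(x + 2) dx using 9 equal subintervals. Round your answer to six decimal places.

2.234871

Δx = (2 − 0)/9 = 2/9.
Right endpoints: 2/9, 4/9, 2/3, 8/9, 10/9, 4/3, 14/9, 16/9, 2.
f(2/9) ≈ 0.798508, f(4/9) ≈ 0.893818, f(2/3) ≈ 0.980829, f(8/9) ≈ 1.060872, f(10/9) ≈ 1.134980, f(4/3) ≈ 1.203973, f(14/9) ≈ 1.268511, f(16/9) ≈ 1.329136, f(2) ≈ 1.386294.
Sum = Δx · [f(2/9) + f(4/9) + f(2/3) + ...].
Sum ≈ 2.234871.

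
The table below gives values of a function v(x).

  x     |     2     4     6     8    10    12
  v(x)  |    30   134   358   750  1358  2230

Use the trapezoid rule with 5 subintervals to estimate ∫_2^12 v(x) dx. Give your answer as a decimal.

7460

Δx = 2.
T_5 = (2/2)·[30 + 2·134 + 2·358 + 2·750 + 2·1358 + 2230] = 7460.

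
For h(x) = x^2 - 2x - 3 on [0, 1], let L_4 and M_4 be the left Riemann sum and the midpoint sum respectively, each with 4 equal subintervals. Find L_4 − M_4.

L_4 = -3.53125.
M_4 = -3.671875.
L_4 − M_4 = 0.140625.

0.140625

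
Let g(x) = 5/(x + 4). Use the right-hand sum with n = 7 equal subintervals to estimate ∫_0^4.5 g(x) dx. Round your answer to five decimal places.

Δx = (4.5 − 0)/7 = 9/14.
Right endpoints: 9/14, 9/7, 27/14, 18/7, 45/14, 27/7, 4.5.
g(9/14) = 14/13, g(9/7) = 35/37, g(27/14) = 70/83, g(18/7) = 35/46, g(45/14) = 70/101, g(27/7) = 7/11, g(4.5) = 10/17.
Sum = Δx · [g(9/14) + g(9/7) + g(27/14) + ...].
Sum ≈ 3.56450.

3.56450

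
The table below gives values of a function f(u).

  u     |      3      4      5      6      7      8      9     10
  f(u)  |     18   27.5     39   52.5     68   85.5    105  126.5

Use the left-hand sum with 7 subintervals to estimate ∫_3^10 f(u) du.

395.5

Δu = 1.
Sum = 1·[18 + 27.5 + 39 + 52.5 + 68 + 85.5 + 105] = 395.5.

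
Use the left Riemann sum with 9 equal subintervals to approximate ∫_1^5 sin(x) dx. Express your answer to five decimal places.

Δx = (5 − 1)/9 = 4/9.
Left endpoints: 1, 13/9, 17/9, 7/3, 25/9, 29/9, 11/3, 37/9, 41/9.
f(1) ≈ 0.84147, f(13/9) ≈ 0.99203, f(17/9) ≈ 0.94983, f(7/3) ≈ 0.72309, f(25/9) ≈ 0.35584, f(29/9) ≈ -0.08054, f(11/3) ≈ -0.50128, f(37/9) ≈ -0.82461, f(41/9) ≈ -0.98773.
Sum = Δx · [f(1) + f(13/9) + f(17/9) + ...].
Sum ≈ 0.65249.

0.65249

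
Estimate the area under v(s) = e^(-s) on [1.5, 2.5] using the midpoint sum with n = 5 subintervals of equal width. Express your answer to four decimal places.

Δs = (2.5 − 1.5)/5 = 0.2.
Midpoints: 1.6, 1.8, 2, 2.2, 2.4.
v(1.6) ≈ 0.2019, v(1.8) ≈ 0.1653, v(2) ≈ 0.1353, v(2.2) ≈ 0.1108, v(2.4) ≈ 0.0907.
Sum = Δs · [v(1.6) + v(1.8) + v(2) + v(2.2) + v(2.4)].
Sum ≈ 0.1408.

0.1408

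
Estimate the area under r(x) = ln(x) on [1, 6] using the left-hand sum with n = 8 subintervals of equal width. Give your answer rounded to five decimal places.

Δx = (6 − 1)/8 = 0.625.
Left endpoints: 1, 1.625, 2.25, 2.875, 3.5, 4.125, 4.75, 5.375.
r(1) ≈ 0.00000, r(1.625) ≈ 0.48551, r(2.25) ≈ 0.81093, r(2.875) ≈ 1.05605, r(3.5) ≈ 1.25276, r(4.125) ≈ 1.41707, r(4.75) ≈ 1.55814, r(5.375) ≈ 1.68176.
Sum = Δx · [r(1) + r(1.625) + r(2.25) + ...].
Sum ≈ 5.16389.

5.16389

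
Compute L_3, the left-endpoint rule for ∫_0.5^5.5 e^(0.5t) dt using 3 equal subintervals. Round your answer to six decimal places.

Δt = (5.5 − 0.5)/3 = 5/3.
Left endpoints: 0.5, 13/6, 23/6.
f(0.5) ≈ 1.284025, f(13/6) ≈ 2.954512, f(23/6) ≈ 6.798260.
Sum = Δt · [f(0.5) + f(13/6) + f(23/6)].
Sum ≈ 18.394661.

18.394661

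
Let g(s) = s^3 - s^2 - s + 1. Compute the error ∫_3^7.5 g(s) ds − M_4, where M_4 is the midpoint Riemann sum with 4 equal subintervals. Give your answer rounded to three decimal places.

7.000

Exact integral: ∫_3^7.5 g(s) ds = 620.015625.
M_4 ≈ 613.01514.
Error ≈ 620.015625 − 613.01514 ≈ 7.000.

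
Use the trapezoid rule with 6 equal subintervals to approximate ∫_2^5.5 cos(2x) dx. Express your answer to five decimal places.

-0.10748

Δx = (5.5 − 2)/6 = 7/12.
f(2) ≈ -0.65364, f(31/12) ≈ 0.43881, f(19/6) ≈ 0.99874, f(3.75) ≈ 0.34664, f(13/3) ≈ -0.72614, f(59/12) ≈ -0.91770, f(5.5) ≈ 0.00443.
T_6 = (Δx/2)·[f(x_0) + 2f(x_1) + ... + 2f(x_{5}) + f(x_6)].
Sum ≈ -0.10748.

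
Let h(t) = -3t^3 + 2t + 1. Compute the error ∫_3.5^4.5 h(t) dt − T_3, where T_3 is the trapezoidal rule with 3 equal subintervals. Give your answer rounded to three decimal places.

Exact integral: ∫_3.5^4.5 h(t) dt = -186.
T_3 ≈ -186.66667.
Error ≈ -186 − (-186.66667) ≈ 0.667.

0.667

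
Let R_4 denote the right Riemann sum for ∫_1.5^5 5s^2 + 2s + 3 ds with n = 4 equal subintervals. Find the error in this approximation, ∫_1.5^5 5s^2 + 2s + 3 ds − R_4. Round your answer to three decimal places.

Exact integral: ∫_1.5^5 f(s) ds ≈ 235.95833.
R_4 = 291.01953125.
Error ≈ 235.95833 − 291.01953125 ≈ -55.061.

-55.061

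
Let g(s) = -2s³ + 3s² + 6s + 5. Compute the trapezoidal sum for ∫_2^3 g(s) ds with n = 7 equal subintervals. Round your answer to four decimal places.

6.4592

Δs = (3 − 2)/7 = 1/7.
g(2) = 13, g(15/7) = 4100/343, g(16/7) = 3603/343, g(17/7) = 2956/343, g(18/7) = 2147/343, g(19/7) = 1164/343, g(20/7) = -5/343, g(3) = -4.
T_7 = (Δs/2)·[g(s_0) + 2g(s_1) + ... + 2g(s_{6}) + g(s_7)].
Sum ≈ 6.4592.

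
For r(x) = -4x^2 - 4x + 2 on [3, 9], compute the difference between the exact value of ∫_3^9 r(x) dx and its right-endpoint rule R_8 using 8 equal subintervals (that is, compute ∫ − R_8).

119.25

Exact integral: ∫_3^9 r(x) dx = -1068.
R_8 = -1187.25.
Error = -1068 − (-1187.25) = 119.25.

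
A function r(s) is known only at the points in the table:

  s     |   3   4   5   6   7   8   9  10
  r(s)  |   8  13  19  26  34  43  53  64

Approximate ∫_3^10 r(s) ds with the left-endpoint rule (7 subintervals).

Δs = 1.
Sum = 1·[8 + 13 + 19 + 26 + 34 + 43 + 53] = 196.

196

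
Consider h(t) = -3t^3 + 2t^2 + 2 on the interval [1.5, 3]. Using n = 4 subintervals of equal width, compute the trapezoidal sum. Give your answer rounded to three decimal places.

-38.845

Δt = (3 − 1.5)/4 = 0.375.
h(1.5) = -3.625, h(1.875) = -5501/512, h(2.25) = -22.046875, h(2.625) = -19703/512, h(3) = -61.
T_4 = (Δt/2)·[h(t_0) + 2h(t_1) + 2h(t_2) + 2h(t_3) + h(t_4)].
Sum ≈ -38.845.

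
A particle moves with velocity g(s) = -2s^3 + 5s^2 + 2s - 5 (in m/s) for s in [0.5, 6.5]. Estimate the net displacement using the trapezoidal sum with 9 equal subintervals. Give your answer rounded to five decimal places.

Δs = (6.5 − 0.5)/9 = 2/3.
g(0.5) = -3, g(7/6) = 26/27, g(11/6) = 85/27, g(2.5) = 0, g(19/6) = -325/27, g(23/6) = -986/27, g(4.5) = -77, g(31/6) = -3700/27, g(35/6) = -5945/27, g(6.5) = -330.
T_9 = (Δs/2)·[g(s_0) + 2g(s_1) + ... + 2g(s_{8}) + g(s_9)].
Sum ≈ -430.11111.

-430.11111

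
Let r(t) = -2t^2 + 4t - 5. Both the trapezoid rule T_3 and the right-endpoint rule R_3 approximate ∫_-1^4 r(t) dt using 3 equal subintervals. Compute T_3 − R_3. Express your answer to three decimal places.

8.333

T_3 ≈ -42.96296.
R_3 ≈ -51.29630.
T_3 − R_3 ≈ 8.333.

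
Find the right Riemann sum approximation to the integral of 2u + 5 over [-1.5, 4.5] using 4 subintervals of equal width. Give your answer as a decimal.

Δu = (4.5 − (-1.5))/4 = 1.5.
Right endpoints: 0, 1.5, 3, 4.5.
f(0) = 5, f(1.5) = 8, f(3) = 11, f(4.5) = 14.
Sum = Δu · [f(0) + f(1.5) + f(3) + f(4.5)].
Sum = 57.

57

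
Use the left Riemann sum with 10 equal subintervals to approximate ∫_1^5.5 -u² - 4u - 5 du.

-125.645625

Δu = (5.5 − 1)/10 = 0.45.
Left endpoints: 1, 1.45, 1.9, 2.35, 2.8, 3.25, 3.7, 4.15, 4.6, 5.05.
f(1) = -10, f(1.45) = -12.9025, f(1.9) = -16.21, f(2.35) = -19.9225, f(2.8) = -24.04, f(3.25) = -28.5625, f(3.7) = -33.49, f(4.15) = -38.8225, f(4.6) = -44.56, f(5.05) = -50.7025.
Sum = Δu · [f(1) + f(1.45) + f(1.9) + ...].
Sum = -125.645625.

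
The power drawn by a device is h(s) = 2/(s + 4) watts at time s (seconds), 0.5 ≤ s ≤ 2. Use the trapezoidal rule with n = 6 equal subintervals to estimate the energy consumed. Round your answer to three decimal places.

0.576

Δs = (2 − 0.5)/6 = 0.25.
h(0.5) = 4/9, h(0.75) = 8/19, h(1) = 0.4, h(1.25) = 8/21, h(1.5) = 4/11, h(1.75) = 8/23, h(2) = 1/3.
T_6 = (Δs/2)·[h(s_0) + 2h(s_1) + ... + 2h(s_{5}) + h(s_6)].
Sum ≈ 0.576.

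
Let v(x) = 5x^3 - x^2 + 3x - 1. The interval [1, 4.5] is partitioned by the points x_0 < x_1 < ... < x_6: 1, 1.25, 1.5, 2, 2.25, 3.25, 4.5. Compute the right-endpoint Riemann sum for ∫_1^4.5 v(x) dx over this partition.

Subinterval widths: 0.25, 0.25, 0.5, 0.25, 1, 1.25.
Right endpoints: 1.25, 1.5, 2, 2.25, 3.25, 4.5.
v(1.25) = 10.953125, v(1.5) = 18.125, v(2) = 41, v(2.25) = 57.640625, v(3.25) = 169.828125, v(4.5) = 447.875.
Sum = Σ Δx_i · v(x_i).
Sum = 771.8515625.

771.8515625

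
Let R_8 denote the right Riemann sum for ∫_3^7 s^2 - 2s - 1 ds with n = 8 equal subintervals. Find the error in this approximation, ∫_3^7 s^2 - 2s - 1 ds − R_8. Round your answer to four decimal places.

Exact integral: ∫_3^7 f(s) ds ≈ 61.333333.
R_8 = 69.5.
Error ≈ 61.333333 − 69.5 ≈ -8.1667.

-8.1667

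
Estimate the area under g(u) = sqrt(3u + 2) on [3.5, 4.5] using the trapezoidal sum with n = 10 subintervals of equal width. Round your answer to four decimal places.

3.7398

Δu = (4.5 − 3.5)/10 = 0.1.
g(3.5) ≈ 3.5355, g(3.6) ≈ 3.5777, g(3.7) ≈ 3.6194, g(3.8) ≈ 3.6606, g(3.9) ≈ 3.7014, g(4) ≈ 3.7417, g(4.1) ≈ 3.7815, g(4.2) ≈ 3.8210, g(4.3) ≈ 3.8601, g(4.4) ≈ 3.8987, g(4.5) ≈ 3.9370.
T_10 = (Δu/2)·[g(u_0) + 2g(u_1) + ... + 2g(u_{9}) + g(u_10)].
Sum ≈ 3.7398.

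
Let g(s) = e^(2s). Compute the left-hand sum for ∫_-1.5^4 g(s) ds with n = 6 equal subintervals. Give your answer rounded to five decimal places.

Δs = (4 − (-1.5))/6 = 11/12.
Left endpoints: -1.5, -7/12, 1/3, 1.25, 13/6, 37/12.
g(-1.5) ≈ 0.04979, g(-7/12) ≈ 0.31140, g(1/3) ≈ 1.94773, g(1.25) ≈ 12.18249, g(13/6) ≈ 76.19786, g(37/12) ≈ 476.59481.
Sum = Δs · [g(-1.5) + g(-7/12) + g(1/3) + ...].
Sum ≈ 520.01041.

520.01041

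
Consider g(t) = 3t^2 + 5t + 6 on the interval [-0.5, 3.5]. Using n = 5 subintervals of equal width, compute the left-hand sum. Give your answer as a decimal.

75.88

Δt = (3.5 − (-0.5))/5 = 0.8.
Left endpoints: -0.5, 0.3, 1.1, 1.9, 2.7.
g(-0.5) = 4.25, g(0.3) = 7.77, g(1.1) = 15.13, g(1.9) = 26.33, g(2.7) = 41.37.
Sum = Δt · [g(-0.5) + g(0.3) + g(1.1) + g(1.9) + g(2.7)].
Sum = 75.88.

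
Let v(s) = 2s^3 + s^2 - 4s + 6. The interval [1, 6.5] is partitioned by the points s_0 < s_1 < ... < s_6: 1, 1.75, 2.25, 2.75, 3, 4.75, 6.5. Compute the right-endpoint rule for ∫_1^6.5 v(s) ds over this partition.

Subinterval widths: 0.75, 0.5, 0.5, 0.25, 1.75, 1.75.
Right endpoints: 1.75, 2.25, 2.75, 3, 4.75, 6.5.
v(1.75) = 12.78125, v(2.25) = 24.84375, v(2.75) = 44.15625, v(3) = 57, v(4.75) = 223.90625, v(6.5) = 571.5.
Sum = Σ Δs_i · v(s_i).
Sum = 1450.296875.

1450.296875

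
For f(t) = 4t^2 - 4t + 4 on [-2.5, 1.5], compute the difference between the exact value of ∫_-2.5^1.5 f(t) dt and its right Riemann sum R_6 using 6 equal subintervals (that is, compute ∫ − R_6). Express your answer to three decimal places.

9.481

Exact integral: ∫_-2.5^1.5 f(t) dt ≈ 49.33333.
R_6 ≈ 39.85185.
Error ≈ 49.33333 − 39.85185 ≈ 9.481.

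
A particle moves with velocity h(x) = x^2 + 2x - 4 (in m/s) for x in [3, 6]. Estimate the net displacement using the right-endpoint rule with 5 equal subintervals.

88.08

Δx = (6 − 3)/5 = 0.6.
Right endpoints: 3.6, 4.2, 4.8, 5.4, 6.
h(3.6) = 16.16, h(4.2) = 22.04, h(4.8) = 28.64, h(5.4) = 35.96, h(6) = 44.
Sum = Δx · [h(3.6) + h(4.2) + h(4.8) + h(5.4) + h(6)].
Sum = 88.08.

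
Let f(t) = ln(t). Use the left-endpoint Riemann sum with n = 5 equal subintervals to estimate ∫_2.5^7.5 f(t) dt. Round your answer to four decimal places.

7.2497

Δt = (7.5 − 2.5)/5 = 1.
Left endpoints: 2.5, 3.5, 4.5, 5.5, 6.5.
f(2.5) ≈ 0.9163, f(3.5) ≈ 1.2528, f(4.5) ≈ 1.5041, f(5.5) ≈ 1.7047, f(6.5) ≈ 1.8718.
Sum = Δt · [f(2.5) + f(3.5) + f(4.5) + f(5.5) + f(6.5)].
Sum ≈ 7.2497.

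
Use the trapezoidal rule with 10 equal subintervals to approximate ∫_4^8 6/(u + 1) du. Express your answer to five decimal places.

3.52893

Δu = (8 − 4)/10 = 0.4.
f(4) = 1.2, f(4.4) = 10/9, f(4.8) = 30/29, f(5.2) = 30/31, f(5.6) = 10/11, f(6) = 6/7, f(6.4) = 30/37, f(6.8) = 10/13, f(7.2) = 30/41, f(7.6) = 30/43, f(8) = 2/3.
T_10 = (Δu/2)·[f(u_0) + 2f(u_1) + ... + 2f(u_{9}) + f(u_10)].
Sum ≈ 3.52893.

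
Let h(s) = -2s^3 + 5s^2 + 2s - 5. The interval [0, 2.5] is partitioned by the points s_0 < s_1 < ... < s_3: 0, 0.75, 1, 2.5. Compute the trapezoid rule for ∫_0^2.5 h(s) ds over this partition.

Subinterval widths: 0.75, 0.25, 1.5.
h(0) = -5, h(0.75) = -1.53125, h(1) = 0, h(2.5) = 0.
On each subinterval the trapezoid contributes (Δs_i/2)·[h(s_{i-1}) + h(s_i)].
Sum = -2.640625.

-2.640625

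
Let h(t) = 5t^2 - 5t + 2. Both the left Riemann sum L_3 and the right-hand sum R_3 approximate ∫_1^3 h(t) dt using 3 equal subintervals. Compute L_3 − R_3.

L_3 ≈ 18.07407407.
R_3 ≈ 38.07407407.
L_3 − R_3 = -20.

-20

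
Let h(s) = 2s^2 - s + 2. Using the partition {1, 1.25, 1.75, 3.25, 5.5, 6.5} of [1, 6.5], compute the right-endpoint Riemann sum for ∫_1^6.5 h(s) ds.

242.21875

Subinterval widths: 0.25, 0.5, 1.5, 2.25, 1.
Right endpoints: 1.25, 1.75, 3.25, 5.5, 6.5.
h(1.25) = 3.875, h(1.75) = 6.375, h(3.25) = 19.875, h(5.5) = 57, h(6.5) = 80.
Sum = Σ Δs_i · h(s_i).
Sum = 242.21875.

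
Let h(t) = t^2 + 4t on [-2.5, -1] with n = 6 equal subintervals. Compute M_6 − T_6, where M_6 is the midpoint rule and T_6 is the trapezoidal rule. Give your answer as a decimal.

M_6 = -5.6328125.
T_6 = -5.609375.
M_6 − T_6 = -0.0234375.

-0.0234375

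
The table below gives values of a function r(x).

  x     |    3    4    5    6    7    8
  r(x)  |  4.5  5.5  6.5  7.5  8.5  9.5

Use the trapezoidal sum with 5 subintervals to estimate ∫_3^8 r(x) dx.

Δx = 1.
T_5 = (1/2)·[4.5 + 2·5.5 + 2·6.5 + 2·7.5 + 2·8.5 + 9.5] = 35.

35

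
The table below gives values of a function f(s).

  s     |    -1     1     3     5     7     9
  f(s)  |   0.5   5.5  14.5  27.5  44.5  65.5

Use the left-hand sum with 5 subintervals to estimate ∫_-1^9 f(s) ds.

Δs = 2.
Sum = 2·[0.5 + 5.5 + 14.5 + 27.5 + 44.5] = 185.

185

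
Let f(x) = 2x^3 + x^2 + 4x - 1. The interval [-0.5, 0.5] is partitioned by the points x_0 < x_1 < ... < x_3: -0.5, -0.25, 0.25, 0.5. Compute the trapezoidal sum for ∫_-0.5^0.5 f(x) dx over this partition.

Subinterval widths: 0.25, 0.5, 0.25.
f(-0.5) = -3, f(-0.25) = -1.96875, f(0.25) = 0.09375, f(0.5) = 1.5.
On each subinterval the trapezoid contributes (Δx_i/2)·[f(x_{i-1}) + f(x_i)].
Sum = -0.890625.

-0.890625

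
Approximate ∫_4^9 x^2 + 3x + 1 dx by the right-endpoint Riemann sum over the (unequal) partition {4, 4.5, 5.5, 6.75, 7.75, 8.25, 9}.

Subinterval widths: 0.5, 1, 1.25, 1, 0.5, 0.75.
Right endpoints: 4.5, 5.5, 6.75, 7.75, 8.25, 9.
f(4.5) = 34.75, f(5.5) = 47.75, f(6.75) = 66.8125, f(7.75) = 84.3125, f(8.25) = 93.8125, f(9) = 109.
Sum = Σ Δx_i · f(x_i).
Sum = 361.609375.

361.609375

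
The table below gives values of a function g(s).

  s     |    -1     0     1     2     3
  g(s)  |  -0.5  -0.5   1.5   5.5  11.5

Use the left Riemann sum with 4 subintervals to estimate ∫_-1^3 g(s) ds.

Δs = 1.
Sum = 1·[(-0.5) + (-0.5) + 1.5 + 5.5] = 6.

6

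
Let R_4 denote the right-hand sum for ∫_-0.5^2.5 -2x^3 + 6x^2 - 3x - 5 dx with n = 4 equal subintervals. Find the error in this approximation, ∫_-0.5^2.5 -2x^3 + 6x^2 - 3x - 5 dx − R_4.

Exact integral: ∫_-0.5^2.5 f(x) dx = -12.
R_4 = -13.6875.
Error = -12 − (-13.6875) = 1.6875.

1.6875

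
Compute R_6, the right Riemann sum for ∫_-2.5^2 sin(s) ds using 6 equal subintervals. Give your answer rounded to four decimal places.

Δs = (2 − (-2.5))/6 = 0.75.
Right endpoints: -1.75, -1, -0.25, 0.5, 1.25, 2.
f(-1.75) ≈ -0.9840, f(-1) ≈ -0.8415, f(-0.25) ≈ -0.2474, f(0.5) ≈ 0.4794, f(1.25) ≈ 0.9490, f(2) ≈ 0.9093.
Sum = Δs · [f(-1.75) + f(-1) + f(-0.25) + ...].
Sum ≈ 0.1986.

0.1986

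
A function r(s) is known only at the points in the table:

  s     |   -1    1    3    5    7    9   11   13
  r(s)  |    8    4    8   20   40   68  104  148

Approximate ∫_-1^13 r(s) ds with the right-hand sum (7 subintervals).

Δs = 2.
Sum = 2·[4 + 8 + 20 + 40 + 68 + 104 + 148] = 784.

784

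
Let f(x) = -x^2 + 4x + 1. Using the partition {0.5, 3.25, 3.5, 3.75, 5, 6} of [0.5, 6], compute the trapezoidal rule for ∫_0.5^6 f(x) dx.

Subinterval widths: 2.75, 0.25, 0.25, 1.25, 1.
f(0.5) = 2.75, f(3.25) = 3.4375, f(3.5) = 2.75, f(3.75) = 1.9375, f(5) = -4, f(6) = -11.
On each subinterval the trapezoid contributes (Δx_i/2)·[f(x_{i-1}) + f(x_i)].
Sum = 1.078125.

1.078125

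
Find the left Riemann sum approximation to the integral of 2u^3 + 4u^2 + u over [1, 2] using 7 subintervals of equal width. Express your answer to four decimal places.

Δu = (2 − 1)/7 = 1/7.
Left endpoints: 1, 8/7, 9/7, 10/7, 11/7, 12/7, 13/7.
f(1) = 7, f(8/7) = 3208/343, f(9/7) = 4167/343, f(10/7) = 5290/343, f(11/7) = 6589/343, f(12/7) = 8076/343, f(13/7) = 9763/343.
Sum = Δu · [f(1) + f(8/7) + f(9/7) + ...].
Sum ≈ 16.4490.

16.4490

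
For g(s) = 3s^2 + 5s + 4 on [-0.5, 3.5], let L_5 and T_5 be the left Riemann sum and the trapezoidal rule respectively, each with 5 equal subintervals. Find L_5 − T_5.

-22.4

L_5 = 67.88.
T_5 = 90.28.
L_5 − T_5 = -22.4.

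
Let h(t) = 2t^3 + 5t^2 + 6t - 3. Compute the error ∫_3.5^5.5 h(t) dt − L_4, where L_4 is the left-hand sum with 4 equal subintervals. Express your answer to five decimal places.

84.58333

Exact integral: ∫_3.5^5.5 h(t) dt ≈ 636.3333333.
L_4 = 551.75.
Error ≈ 636.3333333 − 551.75 ≈ 84.58333.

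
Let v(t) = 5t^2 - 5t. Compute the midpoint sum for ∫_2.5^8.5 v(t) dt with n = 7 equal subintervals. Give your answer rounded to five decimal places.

830.66327

Δt = (8.5 − 2.5)/7 = 6/7.
Midpoints: 41/14, 53/14, 65/14, 5.5, 89/14, 101/14, 113/14.
v(41/14) = 5535/196, v(53/14) = 10335/196, v(65/14) = 16575/196, v(5.5) = 123.75, v(89/14) = 33375/196, v(101/14) = 43935/196, v(113/14) = 55935/196.
Sum = Δt · [v(41/14) + v(53/14) + v(65/14) + ...].
Sum ≈ 830.66327.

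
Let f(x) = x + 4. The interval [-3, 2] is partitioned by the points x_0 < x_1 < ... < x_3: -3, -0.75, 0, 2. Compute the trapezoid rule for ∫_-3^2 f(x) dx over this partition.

17.5

Subinterval widths: 2.25, 0.75, 2.
f(-3) = 1, f(-0.75) = 3.25, f(0) = 4, f(2) = 6.
On each subinterval the trapezoid contributes (Δx_i/2)·[f(x_{i-1}) + f(x_i)].
Sum = 17.5.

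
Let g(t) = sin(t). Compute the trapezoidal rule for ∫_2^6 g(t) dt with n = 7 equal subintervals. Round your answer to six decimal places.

Δt = (6 − 2)/7 = 4/7.
g(2) ≈ 0.909297, g(18/7) ≈ 0.539770, g(22/7) ≈ -0.001264, g(26/7) ≈ -0.541897, g(30/7) ≈ -0.910347, g(34/7) ≈ -0.989541, g(38/7) ≈ -0.754317, g(6) ≈ -0.279415.
T_7 = (Δt/2)·[g(t_0) + 2g(t_1) + ... + 2g(t_{6}) + g(t_7)].
Sum ≈ -1.338661.

-1.338661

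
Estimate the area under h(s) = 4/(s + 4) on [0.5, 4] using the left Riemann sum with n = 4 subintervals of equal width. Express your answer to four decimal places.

Δs = (4 − 0.5)/4 = 0.875.
Left endpoints: 0.5, 1.375, 2.25, 3.125.
h(0.5) = 8/9, h(1.375) = 32/43, h(2.25) = 0.64, h(3.125) = 32/57.
Sum = Δs · [h(0.5) + h(1.375) + h(2.25) + h(3.125)].
Sum ≈ 2.4802.

2.4802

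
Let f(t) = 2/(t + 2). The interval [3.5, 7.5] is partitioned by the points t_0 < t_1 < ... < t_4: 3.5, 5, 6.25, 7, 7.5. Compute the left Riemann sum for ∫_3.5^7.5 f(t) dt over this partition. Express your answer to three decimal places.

Subinterval widths: 1.5, 1.25, 0.75, 0.5.
Left endpoints: 3.5, 5, 6.25, 7.
f(3.5) = 4/11, f(5) = 2/7, f(6.25) = 8/33, f(7) = 2/9.
Sum = Σ Δt_i · f(t_i).
Sum ≈ 1.196.

1.196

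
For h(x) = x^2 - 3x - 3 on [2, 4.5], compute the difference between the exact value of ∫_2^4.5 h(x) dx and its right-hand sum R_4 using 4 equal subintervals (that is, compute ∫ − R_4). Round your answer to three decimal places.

-2.897

Exact integral: ∫_2^4.5 h(x) dx ≈ -4.16667.
R_4 = -1.26953125.
Error ≈ -4.16667 − (-1.26953125) ≈ -2.897.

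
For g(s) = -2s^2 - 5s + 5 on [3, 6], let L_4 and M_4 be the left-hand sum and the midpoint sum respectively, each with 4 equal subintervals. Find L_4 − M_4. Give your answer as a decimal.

25.03125

L_4 = -153.1875.
M_4 = -178.21875.
L_4 − M_4 = 25.03125.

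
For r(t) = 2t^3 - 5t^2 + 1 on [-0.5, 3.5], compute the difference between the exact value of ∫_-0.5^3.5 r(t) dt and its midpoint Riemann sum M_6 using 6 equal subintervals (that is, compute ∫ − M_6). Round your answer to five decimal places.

0.59259

Exact integral: ∫_-0.5^3.5 r(t) dt ≈ 7.3333333.
M_6 ≈ 6.7407407.
Error ≈ 7.3333333 − 6.7407407 ≈ 0.59259.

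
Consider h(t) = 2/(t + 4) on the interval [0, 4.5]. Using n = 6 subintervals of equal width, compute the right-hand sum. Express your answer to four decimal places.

1.4128

Δt = (4.5 − 0)/6 = 0.75.
Right endpoints: 0.75, 1.5, 2.25, 3, 3.75, 4.5.
h(0.75) = 8/19, h(1.5) = 4/11, h(2.25) = 0.32, h(3) = 2/7, h(3.75) = 8/31, h(4.5) = 4/17.
Sum = Δt · [h(0.75) + h(1.5) + h(2.25) + ...].
Sum ≈ 1.4128.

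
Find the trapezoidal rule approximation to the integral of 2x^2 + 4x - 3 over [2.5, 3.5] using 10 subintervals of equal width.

Δx = (3.5 − 2.5)/10 = 0.1.
f(2.5) = 19.5, f(2.6) = 20.92, f(2.7) = 22.38, f(2.8) = 23.88, f(2.9) = 25.42, f(3) = 27, f(3.1) = 28.62, f(3.2) = 30.28, f(3.3) = 31.98, f(3.4) = 33.72, f(3.5) = 35.5.
T_10 = (Δx/2)·[f(x_0) + 2f(x_1) + ... + 2f(x_{9}) + f(x_10)].
Sum = 27.17.

27.17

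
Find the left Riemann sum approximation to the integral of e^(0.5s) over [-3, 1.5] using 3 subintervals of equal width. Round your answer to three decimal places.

Δs = (1.5 − (-3))/3 = 1.5.
Left endpoints: -3, -1.5, 0.
f(-3) ≈ 0.223, f(-1.5) ≈ 0.472, f(0) ≈ 1.000.
Sum = Δs · [f(-3) + f(-1.5) + f(0)].
Sum ≈ 2.543.

2.543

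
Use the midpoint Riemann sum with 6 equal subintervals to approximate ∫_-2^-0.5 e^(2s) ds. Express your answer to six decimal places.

Δs = (-0.5 − (-2))/6 = 0.25.
Midpoints: -1.875, -1.625, -1.375, -1.125, -0.875, -0.625.
f(-1.875) ≈ 0.023518, f(-1.625) ≈ 0.038774, f(-1.375) ≈ 0.063928, f(-1.125) ≈ 0.105399, f(-0.875) ≈ 0.173774, f(-0.625) ≈ 0.286505.
Sum = Δs · [f(-1.875) + f(-1.625) + f(-1.375) + ...].
Sum ≈ 0.172974.

0.172974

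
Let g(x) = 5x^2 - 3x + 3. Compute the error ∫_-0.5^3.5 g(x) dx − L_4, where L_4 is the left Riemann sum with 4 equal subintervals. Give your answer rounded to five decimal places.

20.66667

Exact integral: ∫_-0.5^3.5 g(x) dx ≈ 65.6666667.
L_4 = 45.
Error ≈ 65.6666667 − 45 ≈ 20.66667.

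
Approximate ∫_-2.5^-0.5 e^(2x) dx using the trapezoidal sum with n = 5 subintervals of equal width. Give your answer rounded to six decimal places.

0.190100

Δx = (-0.5 − (-2.5))/5 = 0.4.
f(-2.5) ≈ 0.006738, f(-2.1) ≈ 0.014996, f(-1.7) ≈ 0.033373, f(-1.3) ≈ 0.074274, f(-0.9) ≈ 0.165299, f(-0.5) ≈ 0.367879.
T_5 = (Δx/2)·[f(x_0) + 2f(x_1) + ... + 2f(x_{4}) + f(x_5)].
Sum ≈ 0.190100.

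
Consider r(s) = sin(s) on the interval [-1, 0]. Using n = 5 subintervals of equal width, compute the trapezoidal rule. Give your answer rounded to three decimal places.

Δs = (0 − (-1))/5 = 0.2.
r(-1) ≈ -0.841, r(-0.8) ≈ -0.717, r(-0.6) ≈ -0.565, r(-0.4) ≈ -0.389, r(-0.2) ≈ -0.199, r(0) ≈ 0.000.
T_5 = (Δs/2)·[r(s_0) + 2r(s_1) + ... + 2r(s_{4}) + r(s_5)].
Sum ≈ -0.458.

-0.458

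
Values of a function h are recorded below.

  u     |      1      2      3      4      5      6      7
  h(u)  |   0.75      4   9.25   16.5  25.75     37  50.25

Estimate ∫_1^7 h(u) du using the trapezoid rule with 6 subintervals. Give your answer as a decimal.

Δu = 1.
T_6 = (1/2)·[0.75 + 2·4 + 2·9.25 + 2·16.5 + 2·25.75 + 2·37 + 50.25] = 118.

118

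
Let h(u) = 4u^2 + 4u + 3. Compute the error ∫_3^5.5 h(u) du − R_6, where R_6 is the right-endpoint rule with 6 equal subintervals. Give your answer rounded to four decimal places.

Exact integral: ∫_3^5.5 h(u) du ≈ 235.833333.
R_6 ≈ 255.914352.
Error ≈ 235.833333 − 255.914352 ≈ -20.0810.

-20.0810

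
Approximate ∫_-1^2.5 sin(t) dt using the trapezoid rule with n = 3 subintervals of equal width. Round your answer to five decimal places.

Δt = (2.5 − (-1))/3 = 7/6.
f(-1) ≈ -0.84147, f(1/6) ≈ 0.16590, f(4/3) ≈ 0.97194, f(2.5) ≈ 0.59847.
T_3 = (Δt/2)·[f(t_0) + 2f(t_1) + 2f(t_2) + f(t_3)].
Sum ≈ 1.18572.

1.18572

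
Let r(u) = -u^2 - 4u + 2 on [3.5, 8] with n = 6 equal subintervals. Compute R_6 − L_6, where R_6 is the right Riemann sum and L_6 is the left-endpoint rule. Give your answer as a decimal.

R_6 = -277.453125.
L_6 = -225.140625.
R_6 − L_6 = -52.3125.

-52.3125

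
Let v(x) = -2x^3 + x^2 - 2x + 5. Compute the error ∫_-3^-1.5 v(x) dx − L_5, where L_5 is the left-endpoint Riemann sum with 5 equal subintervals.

Exact integral: ∫_-3^-1.5 v(x) dx = 60.09375.
L_5 = 68.97.
Error = 60.09375 − 68.97 = -8.87625.

-8.87625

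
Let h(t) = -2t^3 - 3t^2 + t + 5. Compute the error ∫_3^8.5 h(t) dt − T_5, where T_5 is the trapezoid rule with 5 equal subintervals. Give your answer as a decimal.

Exact integral: ∫_3^8.5 h(t) dt = -3097.53125.
T_5 = -3139.125.
Error = -3097.53125 − (-3139.125) = 41.59375.

41.59375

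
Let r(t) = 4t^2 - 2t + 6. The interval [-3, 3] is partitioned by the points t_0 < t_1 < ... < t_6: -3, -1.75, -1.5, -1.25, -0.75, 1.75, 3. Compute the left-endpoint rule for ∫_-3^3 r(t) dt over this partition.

120.125

Subinterval widths: 1.25, 0.25, 0.25, 0.5, 2.5, 1.25.
Left endpoints: -3, -1.75, -1.5, -1.25, -0.75, 1.75.
r(-3) = 48, r(-1.75) = 21.75, r(-1.5) = 18, r(-1.25) = 14.75, r(-0.75) = 9.75, r(1.75) = 14.75.
Sum = Σ Δt_i · r(t_i).
Sum = 120.125.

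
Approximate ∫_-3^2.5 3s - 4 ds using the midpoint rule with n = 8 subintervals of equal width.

Δs = (2.5 − (-3))/8 = 0.6875.
Midpoints: -2.65625, -1.96875, -1.28125, -0.59375, 0.09375, 0.78125, 1.46875, 2.15625.
f(-2.65625) = -11.96875, f(-1.96875) = -9.90625, f(-1.28125) = -7.84375, f(-0.59375) = -5.78125, f(0.09375) = -3.71875, f(0.78125) = -1.65625, f(1.46875) = 0.40625, f(2.15625) = 2.46875.
Sum = Δs · [f(-2.65625) + f(-1.96875) + f(-1.28125) + ...].
Sum = -26.125.

-26.125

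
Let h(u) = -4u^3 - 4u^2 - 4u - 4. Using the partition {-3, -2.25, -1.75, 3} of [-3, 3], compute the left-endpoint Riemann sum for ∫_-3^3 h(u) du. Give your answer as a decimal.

133.046875

Subinterval widths: 0.75, 0.5, 4.75.
Left endpoints: -3, -2.25, -1.75.
h(-3) = 80, h(-2.25) = 30.3125, h(-1.75) = 12.1875.
Sum = Σ Δu_i · h(u_i).
Sum = 133.046875.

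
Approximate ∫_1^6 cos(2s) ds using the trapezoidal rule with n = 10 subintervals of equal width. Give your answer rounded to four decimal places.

-0.6617

Δs = (6 − 1)/10 = 0.5.
f(1) ≈ -0.4161, f(1.5) ≈ -0.9900, f(2) ≈ -0.6536, f(2.5) ≈ 0.2837, f(3) ≈ 0.9602, f(3.5) ≈ 0.7539, f(4) ≈ -0.1455, f(4.5) ≈ -0.9111, f(5) ≈ -0.8391, f(5.5) ≈ 0.0044, f(6) ≈ 0.8439.
T_10 = (Δs/2)·[f(s_0) + 2f(s_1) + ... + 2f(s_{9}) + f(s_10)].
Sum ≈ -0.6617.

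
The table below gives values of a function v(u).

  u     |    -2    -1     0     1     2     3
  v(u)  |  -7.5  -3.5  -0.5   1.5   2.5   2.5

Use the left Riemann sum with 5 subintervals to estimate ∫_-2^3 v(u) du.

Δu = 1.
Sum = 1·[(-7.5) + (-3.5) + (-0.5) + 1.5 + 2.5] = -7.5.

-7.5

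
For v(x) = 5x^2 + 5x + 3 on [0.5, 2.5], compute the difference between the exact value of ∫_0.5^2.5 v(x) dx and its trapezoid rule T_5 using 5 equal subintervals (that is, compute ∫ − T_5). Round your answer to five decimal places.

-0.26667

Exact integral: ∫_0.5^2.5 v(x) dx ≈ 46.8333333.
T_5 = 47.1.
Error ≈ 46.8333333 − 47.1 ≈ -0.26667.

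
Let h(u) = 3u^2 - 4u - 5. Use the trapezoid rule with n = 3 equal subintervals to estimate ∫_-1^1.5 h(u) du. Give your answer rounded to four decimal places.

-9.7569

Δu = (1.5 − (-1))/3 = 5/6.
h(-1) = 2, h(-1/6) = -4.25, h(2/3) = -19/3, h(1.5) = -4.25.
T_3 = (Δu/2)·[h(u_0) + 2h(u_1) + 2h(u_2) + h(u_3)].
Sum ≈ -9.7569.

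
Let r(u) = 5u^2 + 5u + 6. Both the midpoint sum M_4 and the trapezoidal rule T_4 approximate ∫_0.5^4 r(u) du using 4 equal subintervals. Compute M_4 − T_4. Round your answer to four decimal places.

-3.3496

M_4 ≈ 165.716797.
T_4 = 169.06640625.
M_4 − T_4 ≈ -3.3496.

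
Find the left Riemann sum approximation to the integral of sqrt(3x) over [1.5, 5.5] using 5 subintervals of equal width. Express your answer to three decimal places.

11.979

Δx = (5.5 − 1.5)/5 = 0.8.
Left endpoints: 1.5, 2.3, 3.1, 3.9, 4.7.
f(1.5) ≈ 2.121, f(2.3) ≈ 2.627, f(3.1) ≈ 3.050, f(3.9) ≈ 3.421, f(4.7) ≈ 3.755.
Sum = Δx · [f(1.5) + f(2.3) + f(3.1) + f(3.9) + f(4.7)].
Sum ≈ 11.979.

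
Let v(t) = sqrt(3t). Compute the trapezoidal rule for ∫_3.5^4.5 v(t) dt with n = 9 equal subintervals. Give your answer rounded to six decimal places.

Δt = (4.5 − 3.5)/9 = 1/9.
v(3.5) ≈ 3.240370, v(65/18) ≈ 3.291403, v(67/18) ≈ 3.341656, v(23/6) ≈ 3.391165, v(71/18) ≈ 3.439961, v(73/18) ≈ 3.488075, v(25/6) ≈ 3.535534, v(77/18) ≈ 3.582364, v(79/18) ≈ 3.628590, v(4.5) ≈ 3.674235.
T_9 = (Δt/2)·[v(t_0) + 2v(t_1) + ... + 2v(t_{8}) + v(t_9)].
Sum ≈ 3.461783.

3.461783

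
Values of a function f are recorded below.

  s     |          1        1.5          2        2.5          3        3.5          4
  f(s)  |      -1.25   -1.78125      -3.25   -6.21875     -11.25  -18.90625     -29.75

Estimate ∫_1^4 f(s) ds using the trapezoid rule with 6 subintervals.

Δs = 0.5.
T_6 = (0.5/2)·[(-1.25) + 2·(-1.78125) + 2·(-3.25) + 2·(-6.21875) + 2·(-11.25) + 2·(-18.90625) + (-29.75)] = -28.453125.

-28.453125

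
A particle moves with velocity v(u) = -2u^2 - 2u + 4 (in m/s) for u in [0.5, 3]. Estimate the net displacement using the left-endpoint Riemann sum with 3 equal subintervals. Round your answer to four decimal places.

Δu = (3 − 0.5)/3 = 5/6.
Left endpoints: 0.5, 4/3, 13/6.
v(0.5) = 2.5, v(4/3) = -20/9, v(13/6) = -175/18.
Sum = Δu · [v(0.5) + v(4/3) + v(13/6)].
Sum ≈ -7.8704.

-7.8704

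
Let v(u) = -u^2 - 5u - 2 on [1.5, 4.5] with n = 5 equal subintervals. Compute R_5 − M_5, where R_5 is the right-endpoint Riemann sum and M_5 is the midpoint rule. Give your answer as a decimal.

R_5 = -90.33.
M_5 = -80.16.
R_5 − M_5 = -10.17.

-10.17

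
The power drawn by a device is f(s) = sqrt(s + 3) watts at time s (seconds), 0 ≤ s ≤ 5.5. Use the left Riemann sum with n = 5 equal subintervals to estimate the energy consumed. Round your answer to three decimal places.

Δs = (5.5 − 0)/5 = 1.1.
Left endpoints: 0, 1.1, 2.2, 3.3, 4.4.
f(0) ≈ 1.732, f(1.1) ≈ 2.025, f(2.2) ≈ 2.280, f(3.3) ≈ 2.510, f(4.4) ≈ 2.720.
Sum = Δs · [f(0) + f(1.1) + f(2.2) + f(3.3) + f(4.4)].
Sum ≈ 12.394.

12.394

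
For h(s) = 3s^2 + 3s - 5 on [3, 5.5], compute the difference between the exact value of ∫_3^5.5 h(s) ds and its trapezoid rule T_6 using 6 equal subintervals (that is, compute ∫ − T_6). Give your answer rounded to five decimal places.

-0.21701

Exact integral: ∫_3^5.5 h(s) ds = 158.75.
T_6 ≈ 158.9670139.
Error ≈ 158.75 − 158.9670139 ≈ -0.21701.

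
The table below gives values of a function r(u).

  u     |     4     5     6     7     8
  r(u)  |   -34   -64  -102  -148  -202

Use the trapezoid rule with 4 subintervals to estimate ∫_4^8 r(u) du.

-432

Δu = 1.
T_4 = (1/2)·[(-34) + 2·(-64) + 2·(-102) + 2·(-148) + (-202)] = -432.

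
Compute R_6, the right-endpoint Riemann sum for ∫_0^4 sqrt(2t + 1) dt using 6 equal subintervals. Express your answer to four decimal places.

Δt = (4 − 0)/6 = 2/3.
Right endpoints: 2/3, 4/3, 2, 8/3, 10/3, 4.
f(2/3) ≈ 1.5275, f(4/3) ≈ 1.9149, f(2) ≈ 2.2361, f(8/3) ≈ 2.5166, f(10/3) ≈ 2.7689, f(4) ≈ 3.0000.
Sum = Δt · [f(2/3) + f(4/3) + f(2) + ...].
Sum ≈ 9.3093.

9.3093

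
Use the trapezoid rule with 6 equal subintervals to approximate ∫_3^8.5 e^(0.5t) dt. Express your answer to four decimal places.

133.5370

Δt = (8.5 − 3)/6 = 11/12.
f(3) ≈ 4.4817, f(47/12) ≈ 7.0875, f(29/6) ≈ 11.2084, f(5.75) ≈ 17.7254, f(20/3) ≈ 28.0316, f(91/12) ≈ 44.3302, f(8.5) ≈ 70.1054.
T_6 = (Δt/2)·[f(t_0) + 2f(t_1) + ... + 2f(t_{5}) + f(t_6)].
Sum ≈ 133.5370.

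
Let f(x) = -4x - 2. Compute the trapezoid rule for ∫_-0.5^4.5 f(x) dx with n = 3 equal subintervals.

Δx = (4.5 − (-0.5))/3 = 5/3.
f(-0.5) = 0, f(7/6) = -20/3, f(17/6) = -40/3, f(4.5) = -20.
T_3 = (Δx/2)·[f(x_0) + 2f(x_1) + 2f(x_2) + f(x_3)].
Sum = -50.

-50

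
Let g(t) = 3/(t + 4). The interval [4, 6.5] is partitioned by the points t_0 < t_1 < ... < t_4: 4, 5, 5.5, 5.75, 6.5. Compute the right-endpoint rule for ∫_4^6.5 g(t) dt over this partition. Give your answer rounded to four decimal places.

Subinterval widths: 1, 0.5, 0.25, 0.75.
Right endpoints: 5, 5.5, 5.75, 6.5.
g(5) = 1/3, g(5.5) = 6/19, g(5.75) = 4/13, g(6.5) = 2/7.
Sum = Σ Δt_i · g(t_i).
Sum ≈ 0.7824.

0.7824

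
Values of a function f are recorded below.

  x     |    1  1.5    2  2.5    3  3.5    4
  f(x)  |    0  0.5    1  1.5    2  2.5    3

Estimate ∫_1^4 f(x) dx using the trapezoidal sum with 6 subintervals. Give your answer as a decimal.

4.5

Δx = 0.5.
T_6 = (0.5/2)·[0 + 2·0.5 + 2·1 + 2·1.5 + 2·2 + 2·2.5 + 3] = 4.5.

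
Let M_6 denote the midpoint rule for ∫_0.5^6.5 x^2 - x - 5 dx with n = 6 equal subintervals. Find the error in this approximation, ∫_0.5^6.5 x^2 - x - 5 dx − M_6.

0.5

Exact integral: ∫_0.5^6.5 f(x) dx = 40.5.
M_6 = 40.
Error = 40.5 − 40 = 0.5.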